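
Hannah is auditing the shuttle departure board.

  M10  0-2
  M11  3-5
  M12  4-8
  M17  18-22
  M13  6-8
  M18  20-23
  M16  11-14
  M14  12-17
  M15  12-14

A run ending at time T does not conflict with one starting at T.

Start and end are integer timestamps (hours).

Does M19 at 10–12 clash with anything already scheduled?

Yes — it overlaps M16

M10: ends 2 at or before M19 starts 10 → clear.
M11: ends 5 at or before M19 starts 10 → clear.
M12: ends 8 at or before M19 starts 10 → clear.
M13: ends 8 at or before M19 starts 10 → clear.
M16: starts 11 before M19 ends 12, and ends 14 after M19 starts 10 → overlap.
M14: starts 12 at or after M19 ends 12 → clear.
M15: starts 12 at or after M19 ends 12 → clear.
M17: starts 18 at or after M19 ends 12 → clear.
M18: starts 20 at or after M19 ends 12 → clear.
M19 overlaps M16.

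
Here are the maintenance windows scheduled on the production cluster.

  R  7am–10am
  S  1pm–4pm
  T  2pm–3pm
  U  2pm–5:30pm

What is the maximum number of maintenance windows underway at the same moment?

3

Sweep the timeline, counting +1 at each start and −1 at each end (ends before starts at a tie):
7am start R → 1
10am end R → 0
1pm start S → 1
2pm start T → 2
2pm start U → 3
3pm end T → 2
4pm end S → 1
5:30pm end U → 0
Peak is 3, at 2pm (S, T, U).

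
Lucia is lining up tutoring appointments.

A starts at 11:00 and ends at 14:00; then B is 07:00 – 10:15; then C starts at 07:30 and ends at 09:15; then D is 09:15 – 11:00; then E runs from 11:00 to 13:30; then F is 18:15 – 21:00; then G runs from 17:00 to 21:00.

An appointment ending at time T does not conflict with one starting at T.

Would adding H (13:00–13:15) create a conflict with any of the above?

B: ends 10:15 at or before H starts 13:00 → clear.
C: ends 09:15 at or before H starts 13:00 → clear.
D: ends 11:00 at or before H starts 13:00 → clear.
A: starts 11:00 before H ends 13:15, and ends 14:00 after H starts 13:00 → overlap.
E: starts 11:00 before H ends 13:15, and ends 13:30 after H starts 13:00 → overlap.
G: starts 17:00 at or after H ends 13:15 → clear.
F: starts 18:15 at or after H ends 13:15 → clear.
H overlaps A, E.

Yes — it overlaps A, E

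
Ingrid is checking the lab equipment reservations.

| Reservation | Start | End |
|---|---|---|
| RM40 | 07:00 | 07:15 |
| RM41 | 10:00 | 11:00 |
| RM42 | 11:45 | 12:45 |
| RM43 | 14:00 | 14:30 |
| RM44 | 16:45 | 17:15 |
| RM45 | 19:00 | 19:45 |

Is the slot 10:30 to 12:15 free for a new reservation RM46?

RM40: ends 07:15 at or before RM46 starts 10:30 → clear.
RM41: starts 10:00 before RM46 ends 12:15, and ends 11:00 after RM46 starts 10:30 → overlap.
RM42: starts 11:45 before RM46 ends 12:15, and ends 12:45 after RM46 starts 10:30 → overlap.
RM43: starts 14:00 at or after RM46 ends 12:15 → clear.
RM44: starts 16:45 at or after RM46 ends 12:15 → clear.
RM45: starts 19:00 at or after RM46 ends 12:15 → clear.
RM46 overlaps RM41, RM42.

No — it overlaps RM41, RM42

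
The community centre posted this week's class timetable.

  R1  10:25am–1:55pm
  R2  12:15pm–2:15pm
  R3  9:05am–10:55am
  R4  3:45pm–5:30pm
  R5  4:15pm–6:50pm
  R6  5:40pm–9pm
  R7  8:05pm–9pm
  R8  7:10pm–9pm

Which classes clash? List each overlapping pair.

R1 & R2, R1 & R3, R4 & R5, R5 & R6, R6 & R7, R6 & R8, R7 & R8

Check each pair: they overlap iff neither finishes before the other starts.
Sorted by start: R3, R1, R2, R4, R5, R6, R8, R7.
R1 starts before R3 ends → R3 and R1 overlap.
R2 starts after R3 ends — done with R3.
R2 starts before R1 ends → R1 and R2 overlap.
R4 starts after R1 ends — done with R1.
R4 starts after R2 ends — done with R2.
R5 starts before R4 ends → R4 and R5 overlap.
R6 starts after R4 ends — done with R4.
R6 starts before R5 ends → R5 and R6 overlap.
R8 starts after R5 ends — done with R5.
R8 starts before R6 ends → R6 and R8 overlap.
R7 starts before R6 ends → R6 and R7 overlap.
R7 starts before R8 ends → R8 and R7 overlap.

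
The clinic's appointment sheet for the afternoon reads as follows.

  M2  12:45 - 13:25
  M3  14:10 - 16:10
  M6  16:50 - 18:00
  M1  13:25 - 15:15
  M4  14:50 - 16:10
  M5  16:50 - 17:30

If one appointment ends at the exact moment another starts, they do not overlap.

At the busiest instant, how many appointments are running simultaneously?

Sort all start/end points and keep a running count:
12:45 start M2 → 1
13:25 end M2 → 0
13:25 start M1 → 1
14:10 start M3 → 2
14:50 start M4 → 3
15:15 end M1 → 2
16:10 end M3 → 1
16:10 end M4 → 0
16:50 start M5 → 1
16:50 start M6 → 2
17:30 end M5 → 1
18:00 end M6 → 0
Peak is 3, at 14:50 (M1, M3, M4).

3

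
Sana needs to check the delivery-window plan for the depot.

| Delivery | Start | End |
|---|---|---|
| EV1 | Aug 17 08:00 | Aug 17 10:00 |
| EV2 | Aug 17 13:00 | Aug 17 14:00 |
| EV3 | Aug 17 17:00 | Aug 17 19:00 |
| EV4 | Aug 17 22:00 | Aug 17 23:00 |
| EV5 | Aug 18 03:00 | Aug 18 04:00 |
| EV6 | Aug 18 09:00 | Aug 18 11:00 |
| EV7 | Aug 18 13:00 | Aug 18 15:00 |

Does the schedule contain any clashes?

No

Sorted by start: EV1, EV2, EV3, EV4, EV5, EV6, EV7.
EV2 starts after EV1 ends, so nothing later overlaps EV1 either.
EV3 starts after EV2 ends, so nothing later overlaps EV2 either.
EV4 starts after EV3 ends, so nothing later overlaps EV3 either.
EV5 starts after EV4 ends, so nothing later overlaps EV4 either.
EV6 starts after EV5 ends, so nothing later overlaps EV5 either.
EV7 starts after EV6 ends.
Every pair is clear; the schedule has no overlaps.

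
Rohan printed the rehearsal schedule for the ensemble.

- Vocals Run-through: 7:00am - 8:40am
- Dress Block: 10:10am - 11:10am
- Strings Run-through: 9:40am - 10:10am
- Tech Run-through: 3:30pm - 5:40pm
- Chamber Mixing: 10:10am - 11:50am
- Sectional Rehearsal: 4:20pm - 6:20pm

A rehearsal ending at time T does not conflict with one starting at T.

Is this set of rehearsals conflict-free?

No

Check each pair: they overlap iff neither finishes before the other starts.
Sorted by start: Vocals Run-through, Strings Run-through, Dress Block, Chamber Mixing, Tech Run-through, Sectional Rehearsal.
Strings Run-through starts after Vocals Run-through ends; Vocals Run-through is clear from here.
Dress Block starts exactly when Strings Run-through ends (back-to-back, no overlap); Strings Run-through is clear from here.
Chamber Mixing starts before Dress Block ends → Dress Block and Chamber Mixing overlap.
That's a conflict, so the schedule is not conflict-free.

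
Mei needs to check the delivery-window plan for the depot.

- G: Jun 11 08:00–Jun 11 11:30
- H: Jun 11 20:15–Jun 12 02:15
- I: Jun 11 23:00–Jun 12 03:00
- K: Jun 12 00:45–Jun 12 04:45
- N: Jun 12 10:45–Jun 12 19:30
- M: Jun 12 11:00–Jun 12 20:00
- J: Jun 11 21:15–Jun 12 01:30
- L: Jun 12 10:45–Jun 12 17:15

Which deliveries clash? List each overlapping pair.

Sorted by start: G, H, J, I, K, L, N, M.
H starts after G ends; G is clear from here.
J starts before H ends → H and J overlap.
I starts before H ends → H and I overlap.
K starts before H ends → H and K overlap.
L starts after H ends; H is clear from here.
I starts before J ends → J and I overlap.
K starts before J ends → J and K overlap.
L starts after J ends; J is clear from here.
K starts before I ends → I and K overlap.
L starts after I ends; I is clear from here.
L starts after K ends; K is clear from here.
N starts before L ends → L and N overlap.
M starts before L ends → L and M overlap.
M starts before N ends → N and M overlap.

H & I, H & J, H & K, I & J, I & K, J & K, L & M, L & N, M & N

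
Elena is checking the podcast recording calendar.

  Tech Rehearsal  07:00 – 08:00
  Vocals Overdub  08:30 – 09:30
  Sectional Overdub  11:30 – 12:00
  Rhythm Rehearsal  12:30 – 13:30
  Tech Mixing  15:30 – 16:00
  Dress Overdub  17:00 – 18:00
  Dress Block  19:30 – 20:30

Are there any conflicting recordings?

No

Sorted by start: Tech Rehearsal, Vocals Overdub, Sectional Overdub, Rhythm Rehearsal, Tech Mixing, Dress Overdub, Dress Block.
Vocals Overdub starts after Tech Rehearsal ends, so nothing later overlaps Tech Rehearsal either.
Sectional Overdub starts after Vocals Overdub ends, so nothing later overlaps Vocals Overdub either.
Rhythm Rehearsal starts after Sectional Overdub ends, so nothing later overlaps Sectional Overdub either.
Tech Mixing starts after Rhythm Rehearsal ends, so nothing later overlaps Rhythm Rehearsal either.
Dress Overdub starts after Tech Mixing ends, so nothing later overlaps Tech Mixing either.
Dress Block starts after Dress Overdub ends.
Every pair is clear; the schedule has no overlaps.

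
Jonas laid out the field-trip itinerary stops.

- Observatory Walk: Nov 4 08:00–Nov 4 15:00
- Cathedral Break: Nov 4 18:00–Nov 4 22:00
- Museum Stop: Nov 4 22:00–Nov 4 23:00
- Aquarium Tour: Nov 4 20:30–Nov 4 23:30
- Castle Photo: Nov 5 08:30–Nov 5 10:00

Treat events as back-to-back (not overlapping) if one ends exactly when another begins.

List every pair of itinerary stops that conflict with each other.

Sorted by start: Observatory Walk, Cathedral Break, Aquarium Tour, Museum Stop, Castle Photo.
Cathedral Break starts after Observatory Walk ends, so nothing later overlaps Observatory Walk either.
Aquarium Tour starts before Cathedral Break ends → Cathedral Break and Aquarium Tour overlap.
Museum Stop starts exactly when Cathedral Break ends (back-to-back, no overlap), so nothing later overlaps Cathedral Break either.
Museum Stop starts before Aquarium Tour ends → Aquarium Tour and Museum Stop overlap.
Castle Photo starts after Aquarium Tour ends.
Castle Photo starts after Museum Stop ends.

Aquarium Tour & Cathedral Break, Aquarium Tour & Museum Stop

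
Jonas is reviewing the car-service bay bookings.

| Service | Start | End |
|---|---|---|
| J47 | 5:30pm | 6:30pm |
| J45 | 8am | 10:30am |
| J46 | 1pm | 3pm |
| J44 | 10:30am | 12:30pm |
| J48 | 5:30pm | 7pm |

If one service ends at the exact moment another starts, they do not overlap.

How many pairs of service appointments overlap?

Sorted by start: J45, J44, J46, J47, J48.
J44 starts exactly when J45 ends (back-to-back, no overlap), so nothing later overlaps J45 either.
J46 starts after J44 ends, so nothing later overlaps J44 either.
J47 starts after J46 ends, so nothing later overlaps J46 either.
J48 starts before J47 ends → J47 and J48 overlap.
Overlapping pairs: J47 & J48 — 1 in total.

1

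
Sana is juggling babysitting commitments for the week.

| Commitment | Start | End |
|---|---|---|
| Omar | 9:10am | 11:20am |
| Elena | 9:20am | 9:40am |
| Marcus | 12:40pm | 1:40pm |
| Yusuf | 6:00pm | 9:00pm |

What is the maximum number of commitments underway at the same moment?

Walk through starts and ends in time order (an end at T is processed before a start at T):
9:10am start Omar → 1
9:20am start Elena → 2
9:40am end Elena → 1
11:20am end Omar → 0
12:40pm start Marcus → 1
1:40pm end Marcus → 0
6:00pm start Yusuf → 1
9:00pm end Yusuf → 0
Peak is 2, at 9:20am (Elena, Omar).

2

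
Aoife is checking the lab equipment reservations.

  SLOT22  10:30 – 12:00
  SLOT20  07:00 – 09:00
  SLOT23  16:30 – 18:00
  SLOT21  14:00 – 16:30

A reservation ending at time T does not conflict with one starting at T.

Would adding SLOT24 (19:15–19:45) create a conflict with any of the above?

SLOT20: ends 09:00 at or before SLOT24 starts 19:15 → clear.
SLOT22: ends 12:00 at or before SLOT24 starts 19:15 → clear.
SLOT21: ends 16:30 at or before SLOT24 starts 19:15 → clear.
SLOT23: ends 18:00 at or before SLOT24 starts 19:15 → clear.

No — it doesn't clash with anything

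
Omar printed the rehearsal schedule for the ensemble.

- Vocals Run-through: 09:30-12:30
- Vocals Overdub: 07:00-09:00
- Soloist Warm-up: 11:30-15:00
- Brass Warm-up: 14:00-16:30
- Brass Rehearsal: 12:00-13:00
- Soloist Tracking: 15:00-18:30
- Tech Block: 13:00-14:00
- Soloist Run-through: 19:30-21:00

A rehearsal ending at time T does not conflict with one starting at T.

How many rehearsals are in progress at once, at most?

Sweep the timeline, counting +1 at each start and −1 at each end (ends before starts at a tie):
07:00 start Vocals Overdub → 1
09:00 end Vocals Overdub → 0
09:30 start Vocals Run-through → 1
11:30 start Soloist Warm-up → 2
12:00 start Brass Rehearsal → 3
12:30 end Vocals Run-through → 2
13:00 end Brass Rehearsal → 1
13:00 start Tech Block → 2
14:00 end Tech Block → 1
14:00 start Brass Warm-up → 2
15:00 end Soloist Warm-up → 1
15:00 start Soloist Tracking → 2
16:30 end Brass Warm-up → 1
18:30 end Soloist Tracking → 0
19:30 start Soloist Run-through → 1
21:00 end Soloist Run-through → 0
Peak is 3, at 12:00 (Brass Rehearsal, Soloist Warm-up, Vocals Run-through).

3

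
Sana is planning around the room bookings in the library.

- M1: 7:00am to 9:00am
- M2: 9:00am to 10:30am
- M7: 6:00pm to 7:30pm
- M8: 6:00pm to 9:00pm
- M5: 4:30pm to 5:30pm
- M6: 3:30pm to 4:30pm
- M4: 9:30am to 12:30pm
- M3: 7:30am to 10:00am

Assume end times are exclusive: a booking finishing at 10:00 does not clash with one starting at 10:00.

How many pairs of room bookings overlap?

5

Sorted by start: M1, M3, M2, M4, M6, M5, M7, M8.
M3 starts before M1 ends → M1 and M3 overlap.
M2 starts exactly when M1 ends (back-to-back, no overlap) — done with M1.
M2 starts before M3 ends → M3 and M2 overlap.
M4 starts before M3 ends → M3 and M4 overlap.
M6 starts after M3 ends — done with M3.
M4 starts before M2 ends → M2 and M4 overlap.
M6 starts after M2 ends — done with M2.
M6 starts after M4 ends — done with M4.
M5 starts exactly when M6 ends (back-to-back, no overlap) — done with M6.
M7 starts after M5 ends — done with M5.
M8 starts before M7 ends → M7 and M8 overlap.
Overlapping pairs: M1 & M3, M2 & M3, M2 & M4, M3 & M4, M7 & M8 — 5 in total.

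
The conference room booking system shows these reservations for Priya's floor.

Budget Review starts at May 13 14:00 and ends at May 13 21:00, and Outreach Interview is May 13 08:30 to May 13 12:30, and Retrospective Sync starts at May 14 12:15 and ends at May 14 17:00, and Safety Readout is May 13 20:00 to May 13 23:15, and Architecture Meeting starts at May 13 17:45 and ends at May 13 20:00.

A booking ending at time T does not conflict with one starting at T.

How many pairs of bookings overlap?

2

Sorted by start: Outreach Interview, Budget Review, Architecture Meeting, Safety Readout, Retrospective Sync.
Budget Review starts after Outreach Interview ends; Outreach Interview is clear from here.
Architecture Meeting starts before Budget Review ends → Budget Review and Architecture Meeting overlap.
Safety Readout starts before Budget Review ends → Budget Review and Safety Readout overlap.
Retrospective Sync starts after Budget Review ends.
Safety Readout starts exactly when Architecture Meeting ends (back-to-back, no overlap); Architecture Meeting is clear from here.
Retrospective Sync starts after Safety Readout ends.
Overlapping pairs: Architecture Meeting & Budget Review, Budget Review & Safety Readout — 2 in total.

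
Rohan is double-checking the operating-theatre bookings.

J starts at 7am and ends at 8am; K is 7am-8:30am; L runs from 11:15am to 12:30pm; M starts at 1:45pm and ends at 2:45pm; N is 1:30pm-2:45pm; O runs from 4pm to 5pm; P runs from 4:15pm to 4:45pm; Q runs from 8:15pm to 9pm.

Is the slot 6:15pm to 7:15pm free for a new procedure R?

Yes — the slot is free

J: ends 8am at or before R starts 6:15pm → clear.
K: ends 8:30am at or before R starts 6:15pm → clear.
L: ends 12:30pm at or before R starts 6:15pm → clear.
N: ends 2:45pm at or before R starts 6:15pm → clear.
M: ends 2:45pm at or before R starts 6:15pm → clear.
O: ends 5pm at or before R starts 6:15pm → clear.
P: ends 4:45pm at or before R starts 6:15pm → clear.
Q: starts 8:15pm at or after R ends 7:15pm → clear.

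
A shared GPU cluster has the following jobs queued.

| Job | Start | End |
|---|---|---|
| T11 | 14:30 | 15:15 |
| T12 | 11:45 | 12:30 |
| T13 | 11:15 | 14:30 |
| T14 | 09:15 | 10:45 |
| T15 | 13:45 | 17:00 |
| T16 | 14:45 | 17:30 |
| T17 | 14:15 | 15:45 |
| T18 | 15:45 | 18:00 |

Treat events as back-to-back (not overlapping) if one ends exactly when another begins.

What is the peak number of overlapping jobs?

Walk through starts and ends in time order (an end at T is processed before a start at T):
09:15 start T14 → 1
10:45 end T14 → 0
11:15 start T13 → 1
11:45 start T12 → 2
12:30 end T12 → 1
13:45 start T15 → 2
14:15 start T17 → 3
14:30 end T13 → 2
14:30 start T11 → 3
14:45 start T16 → 4
15:15 end T11 → 3
15:45 end T17 → 2
15:45 start T18 → 3
17:00 end T15 → 2
17:30 end T16 → 1
18:00 end T18 → 0
Peak is 4, at 14:45 (T11, T15, T16, T17).

4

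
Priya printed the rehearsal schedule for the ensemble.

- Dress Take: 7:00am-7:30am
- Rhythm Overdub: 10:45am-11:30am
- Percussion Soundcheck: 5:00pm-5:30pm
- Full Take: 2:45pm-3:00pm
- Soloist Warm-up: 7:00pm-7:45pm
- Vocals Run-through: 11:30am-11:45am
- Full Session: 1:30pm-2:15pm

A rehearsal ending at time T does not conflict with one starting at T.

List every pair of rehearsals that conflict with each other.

Sorted by start: Dress Take, Rhythm Overdub, Vocals Run-through, Full Session, Full Take, Percussion Soundcheck, Soloist Warm-up.
Rhythm Overdub starts after Dress Take ends; Dress Take is clear from here.
Vocals Run-through starts exactly when Rhythm Overdub ends (back-to-back, no overlap); Rhythm Overdub is clear from here.
Full Session starts after Vocals Run-through ends; Vocals Run-through is clear from here.
Full Take starts after Full Session ends; Full Session is clear from here.
Percussion Soundcheck starts after Full Take ends; Full Take is clear from here.
Soloist Warm-up starts after Percussion Soundcheck ends.

none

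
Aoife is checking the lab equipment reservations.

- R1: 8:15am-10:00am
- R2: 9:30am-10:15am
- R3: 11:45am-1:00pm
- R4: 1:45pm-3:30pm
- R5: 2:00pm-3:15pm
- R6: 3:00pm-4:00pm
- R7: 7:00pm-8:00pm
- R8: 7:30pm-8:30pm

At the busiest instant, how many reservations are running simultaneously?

3

Walk through starts and ends in time order (an end at T is processed before a start at T):
8:15am start R1 → 1
9:30am start R2 → 2
10:00am end R1 → 1
10:15am end R2 → 0
11:45am start R3 → 1
1:00pm end R3 → 0
1:45pm start R4 → 1
2:00pm start R5 → 2
3:00pm start R6 → 3
3:15pm end R5 → 2
3:30pm end R4 → 1
4:00pm end R6 → 0
7:00pm start R7 → 1
7:30pm start R8 → 2
8:00pm end R7 → 1
8:30pm end R8 → 0
Peak is 3, at 3:00pm (R4, R5, R6).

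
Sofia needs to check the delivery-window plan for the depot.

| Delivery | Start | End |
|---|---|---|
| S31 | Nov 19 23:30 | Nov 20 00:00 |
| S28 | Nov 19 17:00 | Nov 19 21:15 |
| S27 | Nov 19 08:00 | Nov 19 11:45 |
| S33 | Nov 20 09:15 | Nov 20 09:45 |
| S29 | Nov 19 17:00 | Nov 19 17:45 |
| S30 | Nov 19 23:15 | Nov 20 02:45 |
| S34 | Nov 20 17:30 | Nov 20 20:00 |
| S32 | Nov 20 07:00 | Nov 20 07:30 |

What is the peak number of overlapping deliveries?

2

Walk through starts and ends in time order (an end at T is processed before a start at T):
Nov 19 08:00 start S27 → 1
Nov 19 11:45 end S27 → 0
Nov 19 17:00 start S28 → 1
Nov 19 17:00 start S29 → 2
Nov 19 17:45 end S29 → 1
Nov 19 21:15 end S28 → 0
Nov 19 23:15 start S30 → 1
Nov 19 23:30 start S31 → 2
Nov 20 00:00 end S31 → 1
Nov 20 02:45 end S30 → 0
Nov 20 07:00 start S32 → 1
Nov 20 07:30 end S32 → 0
Nov 20 09:15 start S33 → 1
Nov 20 09:45 end S33 → 0
Nov 20 17:30 start S34 → 1
Nov 20 20:00 end S34 → 0
Peak is 2, at Nov 19 17:00 (S28, S29).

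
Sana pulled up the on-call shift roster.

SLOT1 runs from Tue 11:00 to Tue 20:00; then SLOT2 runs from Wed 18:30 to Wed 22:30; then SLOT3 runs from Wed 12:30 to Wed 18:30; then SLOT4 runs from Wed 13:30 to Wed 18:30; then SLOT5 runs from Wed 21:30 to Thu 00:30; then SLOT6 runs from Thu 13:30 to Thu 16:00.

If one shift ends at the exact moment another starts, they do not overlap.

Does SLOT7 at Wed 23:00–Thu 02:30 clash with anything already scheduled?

Yes — it overlaps SLOT5

SLOT1: ends Tue 20:00 at or before SLOT7 starts Wed 23:00 → clear.
SLOT3: ends Wed 18:30 at or before SLOT7 starts Wed 23:00 → clear.
SLOT4: ends Wed 18:30 at or before SLOT7 starts Wed 23:00 → clear.
SLOT2: ends Wed 22:30 at or before SLOT7 starts Wed 23:00 → clear.
SLOT5: starts Wed 21:30 before SLOT7 ends Thu 02:30, and ends Thu 00:30 after SLOT7 starts Wed 23:00 → overlap.
SLOT6: starts Thu 13:30 at or after SLOT7 ends Thu 02:30 → clear.
SLOT7 overlaps SLOT5.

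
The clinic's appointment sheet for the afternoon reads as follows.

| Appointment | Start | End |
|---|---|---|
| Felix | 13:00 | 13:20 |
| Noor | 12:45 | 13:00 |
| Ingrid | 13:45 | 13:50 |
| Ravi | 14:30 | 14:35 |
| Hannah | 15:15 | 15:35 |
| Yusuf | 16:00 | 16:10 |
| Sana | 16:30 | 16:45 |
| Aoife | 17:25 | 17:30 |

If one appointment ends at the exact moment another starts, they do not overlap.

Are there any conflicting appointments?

Sorted by start: Noor, Felix, Ingrid, Ravi, Hannah, Yusuf, Sana, Aoife.
Felix starts exactly when Noor ends (back-to-back, no overlap), so nothing later overlaps Noor either.
Ingrid starts after Felix ends, so nothing later overlaps Felix either.
Ravi starts after Ingrid ends, so nothing later overlaps Ingrid either.
Hannah starts after Ravi ends, so nothing later overlaps Ravi either.
Yusuf starts after Hannah ends, so nothing later overlaps Hannah either.
Sana starts after Yusuf ends, so nothing later overlaps Yusuf either.
Aoife starts after Sana ends.
Every pair is clear; the schedule has no overlaps.

No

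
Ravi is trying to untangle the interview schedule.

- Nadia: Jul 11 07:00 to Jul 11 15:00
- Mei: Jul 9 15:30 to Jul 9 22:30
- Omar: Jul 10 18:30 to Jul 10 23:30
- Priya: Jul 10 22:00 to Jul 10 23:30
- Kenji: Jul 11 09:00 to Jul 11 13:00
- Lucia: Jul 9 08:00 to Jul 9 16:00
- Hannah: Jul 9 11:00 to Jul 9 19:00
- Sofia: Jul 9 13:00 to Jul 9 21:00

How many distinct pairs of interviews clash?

Sorted by start: Lucia, Hannah, Sofia, Mei, Omar, Priya, Nadia, Kenji.
Hannah starts before Lucia ends → Lucia and Hannah overlap.
Sofia starts before Lucia ends → Lucia and Sofia overlap.
Mei starts before Lucia ends → Lucia and Mei overlap.
Omar starts after Lucia ends; Lucia is clear from here.
Sofia starts before Hannah ends → Hannah and Sofia overlap.
Mei starts before Hannah ends → Hannah and Mei overlap.
Omar starts after Hannah ends; Hannah is clear from here.
Mei starts before Sofia ends → Sofia and Mei overlap.
Omar starts after Sofia ends; Sofia is clear from here.
Omar starts after Mei ends; Mei is clear from here.
Priya starts before Omar ends → Omar and Priya overlap.
Nadia starts after Omar ends; Omar is clear from here.
Nadia starts after Priya ends; Priya is clear from here.
Kenji starts before Nadia ends → Nadia and Kenji overlap.
Overlapping pairs: Hannah & Lucia, Hannah & Mei, Hannah & Sofia, Kenji & Nadia, Lucia & Mei, Lucia & Sofia, Mei & Sofia, Omar & Priya — 8 in total.

8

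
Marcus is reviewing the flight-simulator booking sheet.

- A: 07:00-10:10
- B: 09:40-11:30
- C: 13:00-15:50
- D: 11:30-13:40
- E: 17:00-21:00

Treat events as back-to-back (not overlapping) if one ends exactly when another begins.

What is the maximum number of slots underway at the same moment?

Sort all start/end points and keep a running count:
07:00 start A → 1
09:40 start B → 2
10:10 end A → 1
11:30 end B → 0
11:30 start D → 1
13:00 start C → 2
13:40 end D → 1
15:50 end C → 0
17:00 start E → 1
21:00 end E → 0
Peak is 2, at 09:40 (A, B).

2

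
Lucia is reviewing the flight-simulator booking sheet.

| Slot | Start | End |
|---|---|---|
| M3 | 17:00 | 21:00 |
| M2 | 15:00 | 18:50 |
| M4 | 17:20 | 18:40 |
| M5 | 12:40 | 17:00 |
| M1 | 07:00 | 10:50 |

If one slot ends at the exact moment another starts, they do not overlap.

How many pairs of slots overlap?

Sorted by start: M1, M5, M2, M3, M4.
M5 starts after M1 ends; M1 is clear from here.
M2 starts before M5 ends → M5 and M2 overlap.
M3 starts exactly when M5 ends (back-to-back, no overlap); M5 is clear from here.
M3 starts before M2 ends → M2 and M3 overlap.
M4 starts before M2 ends → M2 and M4 overlap.
M4 starts before M3 ends → M3 and M4 overlap.
Overlapping pairs: M2 & M3, M2 & M4, M2 & M5, M3 & M4 — 4 in total.

4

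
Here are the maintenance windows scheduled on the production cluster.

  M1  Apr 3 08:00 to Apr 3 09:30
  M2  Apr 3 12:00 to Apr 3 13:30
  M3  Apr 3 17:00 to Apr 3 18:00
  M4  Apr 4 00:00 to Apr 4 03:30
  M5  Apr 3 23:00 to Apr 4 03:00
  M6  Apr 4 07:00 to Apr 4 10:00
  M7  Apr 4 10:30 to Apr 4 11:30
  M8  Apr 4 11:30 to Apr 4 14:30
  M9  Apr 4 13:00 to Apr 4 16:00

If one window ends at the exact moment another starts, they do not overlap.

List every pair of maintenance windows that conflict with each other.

M4 & M5, M8 & M9

Check each pair: they overlap iff neither finishes before the other starts.
Sorted by start: M1, M2, M3, M5, M4, M6, M7, M8, M9.
M2 starts after M1 ends, so M1 has no further overlaps.
M3 starts after M2 ends, so M2 has no further overlaps.
M5 starts after M3 ends, so M3 has no further overlaps.
M4 starts before M5 ends → M5 and M4 overlap.
M6 starts after M5 ends, so M5 has no further overlaps.
M6 starts after M4 ends, so M4 has no further overlaps.
M7 starts after M6 ends, so M6 has no further overlaps.
M8 starts exactly when M7 ends (back-to-back, no overlap), so M7 has no further overlaps.
M9 starts before M8 ends → M8 and M9 overlap.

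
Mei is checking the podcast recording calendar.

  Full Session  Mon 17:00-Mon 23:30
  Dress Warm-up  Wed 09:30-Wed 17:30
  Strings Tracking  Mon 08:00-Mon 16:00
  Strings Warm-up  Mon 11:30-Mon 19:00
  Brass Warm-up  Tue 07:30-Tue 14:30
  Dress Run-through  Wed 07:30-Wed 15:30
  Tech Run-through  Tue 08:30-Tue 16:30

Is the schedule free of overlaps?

No

Two intervals overlap when each starts before the other ends.
Sorted by start: Strings Tracking, Strings Warm-up, Full Session, Brass Warm-up, Tech Run-through, Dress Run-through, Dress Warm-up.
Strings Warm-up starts before Strings Tracking ends → Strings Tracking and Strings Warm-up overlap.
That's a conflict, so the schedule is not conflict-free.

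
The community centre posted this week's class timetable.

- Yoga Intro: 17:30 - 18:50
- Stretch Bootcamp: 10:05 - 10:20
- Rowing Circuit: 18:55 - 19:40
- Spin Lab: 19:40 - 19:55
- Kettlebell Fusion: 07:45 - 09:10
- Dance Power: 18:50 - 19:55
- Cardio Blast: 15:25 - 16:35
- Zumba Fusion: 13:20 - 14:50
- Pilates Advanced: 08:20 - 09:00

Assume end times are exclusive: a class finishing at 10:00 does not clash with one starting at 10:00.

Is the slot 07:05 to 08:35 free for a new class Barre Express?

No — it overlaps Kettlebell Fusion, Pilates Advanced

Kettlebell Fusion: starts 07:45 before Barre Express ends 08:35, and ends 09:10 after Barre Express starts 07:05 → overlap.
Pilates Advanced: starts 08:20 before Barre Express ends 08:35, and ends 09:00 after Barre Express starts 07:05 → overlap.
Stretch Bootcamp: starts 10:05 at or after Barre Express ends 08:35 → clear.
Zumba Fusion: starts 13:20 at or after Barre Express ends 08:35 → clear.
Cardio Blast: starts 15:25 at or after Barre Express ends 08:35 → clear.
Yoga Intro: starts 17:30 at or after Barre Express ends 08:35 → clear.
Dance Power: starts 18:50 at or after Barre Express ends 08:35 → clear.
Rowing Circuit: starts 18:55 at or after Barre Express ends 08:35 → clear.
Spin Lab: starts 19:40 at or after Barre Express ends 08:35 → clear.
Barre Express overlaps Kettlebell Fusion, Pilates Advanced.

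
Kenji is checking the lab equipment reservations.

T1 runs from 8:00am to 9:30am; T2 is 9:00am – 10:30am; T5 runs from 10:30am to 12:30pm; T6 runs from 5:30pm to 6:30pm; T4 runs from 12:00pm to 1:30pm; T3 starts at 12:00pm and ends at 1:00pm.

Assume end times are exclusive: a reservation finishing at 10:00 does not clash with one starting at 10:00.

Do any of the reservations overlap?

Yes

Sorted by start: T1, T2, T5, T3, T4, T6.
T2 starts before T1 ends → T1 and T2 overlap.
That's a conflict, so the schedule is not conflict-free.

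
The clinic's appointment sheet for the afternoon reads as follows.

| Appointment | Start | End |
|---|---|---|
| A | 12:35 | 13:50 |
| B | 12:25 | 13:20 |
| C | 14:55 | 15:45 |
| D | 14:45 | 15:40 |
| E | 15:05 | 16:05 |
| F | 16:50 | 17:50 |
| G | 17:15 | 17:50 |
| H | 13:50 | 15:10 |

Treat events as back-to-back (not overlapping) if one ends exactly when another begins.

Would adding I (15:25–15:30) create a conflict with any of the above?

B: ends 13:20 at or before I starts 15:25 → clear.
A: ends 13:50 at or before I starts 15:25 → clear.
H: ends 15:10 at or before I starts 15:25 → clear.
D: starts 14:45 before I ends 15:30, and ends 15:40 after I starts 15:25 → overlap.
C: starts 14:55 before I ends 15:30, and ends 15:45 after I starts 15:25 → overlap.
E: starts 15:05 before I ends 15:30, and ends 16:05 after I starts 15:25 → overlap.
F: starts 16:50 at or after I ends 15:30 → clear.
G: starts 17:15 at or after I ends 15:30 → clear.
I overlaps C, D, E.

Yes — it overlaps C, D, E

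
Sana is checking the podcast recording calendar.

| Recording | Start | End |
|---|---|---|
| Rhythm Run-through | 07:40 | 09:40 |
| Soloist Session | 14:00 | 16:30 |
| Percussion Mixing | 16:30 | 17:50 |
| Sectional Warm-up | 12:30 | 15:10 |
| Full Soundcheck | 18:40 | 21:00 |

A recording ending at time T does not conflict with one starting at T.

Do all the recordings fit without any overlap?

No

Sorted by start: Rhythm Run-through, Sectional Warm-up, Soloist Session, Percussion Mixing, Full Soundcheck.
Sectional Warm-up starts after Rhythm Run-through ends; Rhythm Run-through is clear from here.
Soloist Session starts before Sectional Warm-up ends → Sectional Warm-up and Soloist Session overlap.
That's a conflict, so the schedule is not conflict-free.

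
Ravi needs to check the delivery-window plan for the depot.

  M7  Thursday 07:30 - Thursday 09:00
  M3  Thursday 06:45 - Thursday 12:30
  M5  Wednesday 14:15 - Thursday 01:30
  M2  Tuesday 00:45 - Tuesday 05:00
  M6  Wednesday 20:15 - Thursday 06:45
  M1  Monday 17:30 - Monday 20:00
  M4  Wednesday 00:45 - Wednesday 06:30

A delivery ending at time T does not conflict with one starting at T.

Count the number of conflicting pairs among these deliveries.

Two intervals overlap when each starts before the other ends.
Sorted by start: M1, M2, M4, M5, M6, M3, M7.
M2 starts after M1 ends, so nothing later overlaps M1 either.
M4 starts after M2 ends, so nothing later overlaps M2 either.
M5 starts after M4 ends, so nothing later overlaps M4 either.
M6 starts before M5 ends → M5 and M6 overlap.
M3 starts after M5 ends, so nothing later overlaps M5 either.
M3 starts exactly when M6 ends (back-to-back, no overlap), so nothing later overlaps M6 either.
M7 starts before M3 ends → M3 and M7 overlap.
Overlapping pairs: M3 & M7, M5 & M6 — 2 in total.

2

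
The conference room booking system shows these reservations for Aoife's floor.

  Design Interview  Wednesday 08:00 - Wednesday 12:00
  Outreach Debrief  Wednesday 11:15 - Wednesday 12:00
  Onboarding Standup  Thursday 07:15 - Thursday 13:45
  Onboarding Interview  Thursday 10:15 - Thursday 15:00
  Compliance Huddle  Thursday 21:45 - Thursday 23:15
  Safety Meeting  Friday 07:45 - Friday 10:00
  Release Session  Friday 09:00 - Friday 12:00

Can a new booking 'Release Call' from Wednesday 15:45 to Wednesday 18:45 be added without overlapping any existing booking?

Yes — the slot is free

Design Interview: ends Wednesday 12:00 at or before Release Call starts Wednesday 15:45 → clear.
Outreach Debrief: ends Wednesday 12:00 at or before Release Call starts Wednesday 15:45 → clear.
Onboarding Standup: starts Thursday 07:15 at or after Release Call ends Wednesday 18:45 → clear.
Onboarding Interview: starts Thursday 10:15 at or after Release Call ends Wednesday 18:45 → clear.
Compliance Huddle: starts Thursday 21:45 at or after Release Call ends Wednesday 18:45 → clear.
Safety Meeting: starts Friday 07:45 at or after Release Call ends Wednesday 18:45 → clear.
Release Session: starts Friday 09:00 at or after Release Call ends Wednesday 18:45 → clear.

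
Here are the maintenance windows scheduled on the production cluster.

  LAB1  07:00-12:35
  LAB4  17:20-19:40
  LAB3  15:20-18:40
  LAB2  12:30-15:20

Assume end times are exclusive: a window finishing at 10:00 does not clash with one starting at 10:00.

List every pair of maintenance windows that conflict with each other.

LAB1 & LAB2, LAB3 & LAB4

Sorted by start: LAB1, LAB2, LAB3, LAB4.
LAB2 starts before LAB1 ends → LAB1 and LAB2 overlap.
LAB3 starts after LAB1 ends, so nothing later overlaps LAB1 either.
LAB3 starts exactly when LAB2 ends (back-to-back, no overlap), so nothing later overlaps LAB2 either.
LAB4 starts before LAB3 ends → LAB3 and LAB4 overlap.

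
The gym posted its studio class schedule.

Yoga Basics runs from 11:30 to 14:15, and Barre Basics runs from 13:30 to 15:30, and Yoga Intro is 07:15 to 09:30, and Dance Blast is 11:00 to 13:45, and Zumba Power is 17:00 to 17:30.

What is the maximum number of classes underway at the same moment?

Sort all start/end points and keep a running count:
07:15 start Yoga Intro → 1
09:30 end Yoga Intro → 0
11:00 start Dance Blast → 1
11:30 start Yoga Basics → 2
13:30 start Barre Basics → 3
13:45 end Dance Blast → 2
14:15 end Yoga Basics → 1
15:30 end Barre Basics → 0
17:00 start Zumba Power → 1
17:30 end Zumba Power → 0
Peak is 3, at 13:30 (Barre Basics, Dance Blast, Yoga Basics).

3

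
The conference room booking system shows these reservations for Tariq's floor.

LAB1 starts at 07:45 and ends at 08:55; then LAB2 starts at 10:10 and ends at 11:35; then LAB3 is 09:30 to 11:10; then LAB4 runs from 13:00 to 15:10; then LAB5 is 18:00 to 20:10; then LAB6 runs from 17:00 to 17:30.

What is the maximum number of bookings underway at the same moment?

2

Walk through starts and ends in time order (an end at T is processed before a start at T):
07:45 start LAB1 → 1
08:55 end LAB1 → 0
09:30 start LAB3 → 1
10:10 start LAB2 → 2
11:10 end LAB3 → 1
11:35 end LAB2 → 0
13:00 start LAB4 → 1
15:10 end LAB4 → 0
17:00 start LAB6 → 1
17:30 end LAB6 → 0
18:00 start LAB5 → 1
20:10 end LAB5 → 0
Peak is 2, at 10:10 (LAB2, LAB3).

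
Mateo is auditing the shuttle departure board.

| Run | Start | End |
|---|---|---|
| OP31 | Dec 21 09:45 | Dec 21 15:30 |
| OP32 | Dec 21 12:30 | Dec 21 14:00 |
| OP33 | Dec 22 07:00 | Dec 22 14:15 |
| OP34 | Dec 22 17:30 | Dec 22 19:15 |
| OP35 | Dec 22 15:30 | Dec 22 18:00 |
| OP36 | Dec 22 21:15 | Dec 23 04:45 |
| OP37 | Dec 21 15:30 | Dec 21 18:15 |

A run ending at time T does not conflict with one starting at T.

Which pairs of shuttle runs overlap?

Two intervals overlap when each starts before the other ends.
Sorted by start: OP31, OP32, OP37, OP33, OP35, OP34, OP36.
OP32 starts before OP31 ends → OP31 and OP32 overlap.
OP37 starts exactly when OP31 ends (back-to-back, no overlap), so nothing later overlaps OP31 either.
OP37 starts after OP32 ends, so nothing later overlaps OP32 either.
OP33 starts after OP37 ends, so nothing later overlaps OP37 either.
OP35 starts after OP33 ends, so nothing later overlaps OP33 either.
OP34 starts before OP35 ends → OP35 and OP34 overlap.
OP36 starts after OP35 ends.
OP36 starts after OP34 ends.

OP31 & OP32, OP34 & OP35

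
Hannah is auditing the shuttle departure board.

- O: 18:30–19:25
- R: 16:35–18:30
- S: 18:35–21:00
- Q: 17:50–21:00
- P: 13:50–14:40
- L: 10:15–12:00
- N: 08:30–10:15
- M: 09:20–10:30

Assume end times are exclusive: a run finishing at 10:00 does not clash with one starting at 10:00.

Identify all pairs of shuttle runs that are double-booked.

L & M, M & N, O & Q, O & S, Q & R, Q & S

Two intervals overlap when each starts before the other ends.
Sorted by start: N, M, L, P, R, Q, O, S.
M starts before N ends → N and M overlap.
L starts exactly when N ends (back-to-back, no overlap); N is clear from here.
L starts before M ends → M and L overlap.
P starts after M ends; M is clear from here.
P starts after L ends; L is clear from here.
R starts after P ends; P is clear from here.
Q starts before R ends → R and Q overlap.
O starts exactly when R ends (back-to-back, no overlap); R is clear from here.
O starts before Q ends → Q and O overlap.
S starts before Q ends → Q and S overlap.
S starts before O ends → O and S overlap.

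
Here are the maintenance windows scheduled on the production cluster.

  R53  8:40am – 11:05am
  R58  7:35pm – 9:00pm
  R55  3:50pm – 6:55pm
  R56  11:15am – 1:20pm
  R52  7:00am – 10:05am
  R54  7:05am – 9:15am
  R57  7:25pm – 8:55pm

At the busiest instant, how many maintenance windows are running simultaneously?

3

Sweep the timeline, counting +1 at each start and −1 at each end (ends before starts at a tie):
7:00am start R52 → 1
7:05am start R54 → 2
8:40am start R53 → 3
9:15am end R54 → 2
10:05am end R52 → 1
11:05am end R53 → 0
11:15am start R56 → 1
1:20pm end R56 → 0
3:50pm start R55 → 1
6:55pm end R55 → 0
7:25pm start R57 → 1
7:35pm start R58 → 2
8:55pm end R57 → 1
9:00pm end R58 → 0
Peak is 3, at 8:40am (R52, R53, R54).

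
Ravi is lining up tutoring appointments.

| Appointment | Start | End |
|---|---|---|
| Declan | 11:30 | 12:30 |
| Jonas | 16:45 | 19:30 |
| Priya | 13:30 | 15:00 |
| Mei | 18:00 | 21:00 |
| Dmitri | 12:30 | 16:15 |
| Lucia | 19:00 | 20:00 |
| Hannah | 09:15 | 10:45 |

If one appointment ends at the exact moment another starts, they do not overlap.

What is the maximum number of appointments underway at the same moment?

3

Sort all start/end points and keep a running count:
09:15 start Hannah → 1
10:45 end Hannah → 0
11:30 start Declan → 1
12:30 end Declan → 0
12:30 start Dmitri → 1
13:30 start Priya → 2
15:00 end Priya → 1
16:15 end Dmitri → 0
16:45 start Jonas → 1
18:00 start Mei → 2
19:00 start Lucia → 3
19:30 end Jonas → 2
20:00 end Lucia → 1
21:00 end Mei → 0
Peak is 3, at 19:00 (Jonas, Lucia, Mei).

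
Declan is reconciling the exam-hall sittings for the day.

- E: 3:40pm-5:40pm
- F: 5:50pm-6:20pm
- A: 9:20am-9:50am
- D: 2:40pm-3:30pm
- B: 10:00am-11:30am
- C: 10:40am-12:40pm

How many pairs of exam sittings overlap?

1

Sorted by start: A, B, C, D, E, F.
B starts after A ends, so nothing later overlaps A either.
C starts before B ends → B and C overlap.
D starts after B ends, so nothing later overlaps B either.
D starts after C ends, so nothing later overlaps C either.
E starts after D ends, so nothing later overlaps D either.
F starts after E ends.
Overlapping pairs: B & C — 1 in total.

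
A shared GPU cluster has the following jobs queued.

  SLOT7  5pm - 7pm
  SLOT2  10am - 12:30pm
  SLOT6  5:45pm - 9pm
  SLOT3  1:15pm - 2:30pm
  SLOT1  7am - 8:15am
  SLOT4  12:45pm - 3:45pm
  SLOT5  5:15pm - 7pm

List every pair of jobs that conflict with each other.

Sorted by start: SLOT1, SLOT2, SLOT4, SLOT3, SLOT7, SLOT5, SLOT6.
SLOT2 starts after SLOT1 ends, so SLOT1 has no further overlaps.
SLOT4 starts after SLOT2 ends, so SLOT2 has no further overlaps.
SLOT3 starts before SLOT4 ends → SLOT4 and SLOT3 overlap.
SLOT7 starts after SLOT4 ends, so SLOT4 has no further overlaps.
SLOT7 starts after SLOT3 ends, so SLOT3 has no further overlaps.
SLOT5 starts before SLOT7 ends → SLOT7 and SLOT5 overlap.
SLOT6 starts before SLOT7 ends → SLOT7 and SLOT6 overlap.
SLOT6 starts before SLOT5 ends → SLOT5 and SLOT6 overlap.

SLOT3 & SLOT4, SLOT5 & SLOT6, SLOT5 & SLOT7, SLOT6 & SLOT7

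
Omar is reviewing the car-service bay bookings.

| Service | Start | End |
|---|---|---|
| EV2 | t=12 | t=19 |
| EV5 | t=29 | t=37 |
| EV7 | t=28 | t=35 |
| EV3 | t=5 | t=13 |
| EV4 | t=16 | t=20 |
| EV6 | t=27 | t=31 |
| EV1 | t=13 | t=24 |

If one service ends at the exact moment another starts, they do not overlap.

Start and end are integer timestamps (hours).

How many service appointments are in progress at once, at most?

Sort all start/end points and keep a running count:
t=5 start EV3 → 1
t=12 start EV2 → 2
t=13 end EV3 → 1
t=13 start EV1 → 2
t=16 start EV4 → 3
t=19 end EV2 → 2
t=20 end EV4 → 1
t=24 end EV1 → 0
t=27 start EV6 → 1
t=28 start EV7 → 2
t=29 start EV5 → 3
t=31 end EV6 → 2
t=35 end EV7 → 1
t=37 end EV5 → 0
Peak is 3, at t=16 (EV1, EV2, EV4).

3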